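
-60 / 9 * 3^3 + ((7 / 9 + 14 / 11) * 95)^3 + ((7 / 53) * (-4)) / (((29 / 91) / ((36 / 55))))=55117836475308773 / 7456747815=7391672.33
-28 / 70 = -2 / 5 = -0.40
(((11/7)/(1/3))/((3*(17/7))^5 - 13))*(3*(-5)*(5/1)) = -1188495/68961352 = -0.02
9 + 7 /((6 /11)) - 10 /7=857 /42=20.40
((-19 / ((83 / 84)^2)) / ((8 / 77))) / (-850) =645183 / 2927825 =0.22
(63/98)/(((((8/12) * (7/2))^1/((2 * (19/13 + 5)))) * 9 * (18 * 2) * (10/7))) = 1/130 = 0.01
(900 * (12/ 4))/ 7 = 385.71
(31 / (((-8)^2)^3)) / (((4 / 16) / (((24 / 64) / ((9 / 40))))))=155 / 196608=0.00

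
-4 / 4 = -1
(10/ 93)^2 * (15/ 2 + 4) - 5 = -42095/ 8649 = -4.87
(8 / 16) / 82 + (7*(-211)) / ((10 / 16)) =-1937819 / 820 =-2363.19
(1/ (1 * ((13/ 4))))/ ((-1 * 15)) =-4/ 195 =-0.02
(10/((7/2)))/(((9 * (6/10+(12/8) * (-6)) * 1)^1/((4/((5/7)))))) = -0.21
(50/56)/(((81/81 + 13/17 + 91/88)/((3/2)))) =14025/29309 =0.48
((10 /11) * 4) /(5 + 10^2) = 0.03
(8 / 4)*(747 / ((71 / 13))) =19422 / 71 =273.55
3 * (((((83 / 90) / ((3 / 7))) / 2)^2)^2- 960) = -81515390171279 / 28343520000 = -2875.98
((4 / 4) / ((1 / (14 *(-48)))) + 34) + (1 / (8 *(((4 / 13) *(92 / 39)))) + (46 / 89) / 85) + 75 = -562.82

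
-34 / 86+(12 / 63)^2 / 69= -516605 / 1308447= -0.39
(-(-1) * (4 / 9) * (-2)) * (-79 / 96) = 79 / 108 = 0.73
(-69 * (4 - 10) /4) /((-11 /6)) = -621 /11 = -56.45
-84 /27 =-28 /9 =-3.11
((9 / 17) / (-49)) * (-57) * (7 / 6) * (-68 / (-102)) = 57 / 119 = 0.48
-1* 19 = -19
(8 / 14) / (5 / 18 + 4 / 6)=72 / 119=0.61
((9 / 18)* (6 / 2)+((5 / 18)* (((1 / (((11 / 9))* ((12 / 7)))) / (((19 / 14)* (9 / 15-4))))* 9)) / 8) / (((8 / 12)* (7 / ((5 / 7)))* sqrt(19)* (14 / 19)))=0.07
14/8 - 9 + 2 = -21/4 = -5.25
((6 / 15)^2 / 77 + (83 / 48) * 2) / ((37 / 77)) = 159871 / 22200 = 7.20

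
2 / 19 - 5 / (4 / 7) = -657 / 76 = -8.64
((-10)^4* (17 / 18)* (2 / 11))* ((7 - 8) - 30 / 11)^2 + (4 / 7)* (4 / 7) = 14002921664 / 586971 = 23856.24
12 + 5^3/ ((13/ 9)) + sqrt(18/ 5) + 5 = 3 * sqrt(10)/ 5 + 1346/ 13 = 105.44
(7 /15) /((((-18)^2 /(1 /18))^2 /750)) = 0.00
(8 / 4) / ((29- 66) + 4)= -2 / 33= -0.06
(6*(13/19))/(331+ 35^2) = 39/14782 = 0.00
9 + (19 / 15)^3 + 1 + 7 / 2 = 15.53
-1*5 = -5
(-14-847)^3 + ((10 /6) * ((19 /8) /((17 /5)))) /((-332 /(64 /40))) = -10807312615187 /16932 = -638277381.01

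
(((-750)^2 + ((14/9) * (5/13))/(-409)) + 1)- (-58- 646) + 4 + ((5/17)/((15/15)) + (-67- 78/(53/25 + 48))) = 574018786898951/1019316753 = 563140.74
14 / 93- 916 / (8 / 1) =-21269 / 186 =-114.35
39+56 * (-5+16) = 655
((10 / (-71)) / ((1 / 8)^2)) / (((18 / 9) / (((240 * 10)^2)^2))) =-10616832000000000 / 71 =-149532845070422.54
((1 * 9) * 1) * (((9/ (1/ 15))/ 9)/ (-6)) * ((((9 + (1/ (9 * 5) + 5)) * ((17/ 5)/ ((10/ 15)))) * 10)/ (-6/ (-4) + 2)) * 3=-96543/ 7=-13791.86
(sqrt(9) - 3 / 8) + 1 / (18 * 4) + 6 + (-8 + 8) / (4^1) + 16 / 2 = 599 / 36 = 16.64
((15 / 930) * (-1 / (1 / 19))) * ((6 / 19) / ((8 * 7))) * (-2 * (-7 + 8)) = 3 / 868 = 0.00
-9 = -9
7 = 7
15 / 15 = 1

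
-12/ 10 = -6/ 5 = -1.20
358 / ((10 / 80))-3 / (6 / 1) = 2863.50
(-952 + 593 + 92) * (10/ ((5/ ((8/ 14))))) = -2136/ 7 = -305.14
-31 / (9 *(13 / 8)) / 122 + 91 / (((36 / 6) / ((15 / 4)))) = 56.86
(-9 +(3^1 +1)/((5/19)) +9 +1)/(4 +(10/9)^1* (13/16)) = 5832/1765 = 3.30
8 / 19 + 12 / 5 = 2.82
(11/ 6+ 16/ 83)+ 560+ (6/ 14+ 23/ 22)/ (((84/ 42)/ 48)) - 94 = 19303481/ 38346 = 503.40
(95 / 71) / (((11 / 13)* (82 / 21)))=25935 / 64042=0.40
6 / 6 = 1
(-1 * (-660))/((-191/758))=-500280/191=-2619.27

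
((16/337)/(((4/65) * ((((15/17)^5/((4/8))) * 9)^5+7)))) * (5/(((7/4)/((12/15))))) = 24005810035369353896388611162797120/1125663822251223247109843902752074824241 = 0.00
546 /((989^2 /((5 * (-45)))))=-122850 /978121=-0.13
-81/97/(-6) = 27/194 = 0.14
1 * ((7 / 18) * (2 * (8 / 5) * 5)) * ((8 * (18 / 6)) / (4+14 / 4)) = 896 / 45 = 19.91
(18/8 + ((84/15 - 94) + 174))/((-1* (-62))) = 1757/1240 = 1.42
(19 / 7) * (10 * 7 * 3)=570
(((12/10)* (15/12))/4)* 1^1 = 0.38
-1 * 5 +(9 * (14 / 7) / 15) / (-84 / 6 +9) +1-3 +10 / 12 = -6.41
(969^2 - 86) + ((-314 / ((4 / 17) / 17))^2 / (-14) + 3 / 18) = -6018396359 / 168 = -35823787.85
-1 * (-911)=911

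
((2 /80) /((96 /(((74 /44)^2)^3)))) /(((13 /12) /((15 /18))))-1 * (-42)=23774249918665 /565992480768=42.00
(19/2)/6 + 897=10783/12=898.58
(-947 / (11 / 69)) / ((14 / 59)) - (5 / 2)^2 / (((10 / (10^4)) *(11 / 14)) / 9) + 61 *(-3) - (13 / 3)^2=-134201797 / 1386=-96826.69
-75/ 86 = -0.87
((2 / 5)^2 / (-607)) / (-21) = 4 / 318675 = 0.00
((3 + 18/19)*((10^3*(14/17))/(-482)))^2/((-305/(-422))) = 23262750000000/369631491589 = 62.93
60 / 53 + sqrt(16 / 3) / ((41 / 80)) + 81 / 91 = 9753 / 4823 + 320 * sqrt(3) / 123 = 6.53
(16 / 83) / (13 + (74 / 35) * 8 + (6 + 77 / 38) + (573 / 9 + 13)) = 63840 / 37954489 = 0.00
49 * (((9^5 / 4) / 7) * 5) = 2066715 / 4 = 516678.75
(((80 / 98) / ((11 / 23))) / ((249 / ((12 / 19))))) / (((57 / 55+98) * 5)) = 3680 / 420906031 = 0.00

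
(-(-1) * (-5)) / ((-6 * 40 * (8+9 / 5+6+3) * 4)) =5 / 18048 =0.00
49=49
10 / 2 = 5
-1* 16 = -16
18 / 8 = 9 / 4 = 2.25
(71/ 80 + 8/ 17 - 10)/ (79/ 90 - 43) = 105777/ 515576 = 0.21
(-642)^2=412164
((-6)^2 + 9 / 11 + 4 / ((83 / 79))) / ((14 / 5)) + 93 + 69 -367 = -2434855 / 12782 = -190.49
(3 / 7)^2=0.18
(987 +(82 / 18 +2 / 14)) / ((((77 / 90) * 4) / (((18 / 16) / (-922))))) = -2811465 / 7951328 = -0.35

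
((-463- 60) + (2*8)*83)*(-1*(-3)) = 2415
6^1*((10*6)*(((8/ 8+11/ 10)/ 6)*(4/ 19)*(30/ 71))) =15120/ 1349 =11.21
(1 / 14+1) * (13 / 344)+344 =1656899 / 4816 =344.04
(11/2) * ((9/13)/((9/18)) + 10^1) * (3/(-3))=-62.62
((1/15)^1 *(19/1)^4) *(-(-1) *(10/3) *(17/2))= 2215457/9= 246161.89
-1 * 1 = -1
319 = 319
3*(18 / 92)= 27 / 46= 0.59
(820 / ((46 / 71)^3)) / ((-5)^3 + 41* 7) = 73371755 / 3942108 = 18.61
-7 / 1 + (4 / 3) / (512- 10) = -5269 / 753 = -7.00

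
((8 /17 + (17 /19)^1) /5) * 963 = 424683 /1615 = 262.96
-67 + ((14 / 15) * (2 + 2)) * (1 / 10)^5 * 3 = -4187493 / 62500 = -67.00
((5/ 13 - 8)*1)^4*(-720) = -69162912720/ 28561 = -2421585.82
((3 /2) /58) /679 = 3 /78764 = 0.00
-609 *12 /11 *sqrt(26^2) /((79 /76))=-14440608 /869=-16617.50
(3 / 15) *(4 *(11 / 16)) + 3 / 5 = 23 / 20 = 1.15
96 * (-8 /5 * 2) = -1536 /5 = -307.20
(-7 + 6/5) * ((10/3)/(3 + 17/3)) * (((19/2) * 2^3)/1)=-2204/13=-169.54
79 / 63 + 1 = 2.25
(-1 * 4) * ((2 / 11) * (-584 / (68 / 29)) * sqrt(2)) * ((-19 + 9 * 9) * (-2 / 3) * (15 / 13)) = -21000640 * sqrt(2) / 2431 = -12216.94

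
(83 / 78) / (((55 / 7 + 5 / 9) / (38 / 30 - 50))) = -424711 / 68900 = -6.16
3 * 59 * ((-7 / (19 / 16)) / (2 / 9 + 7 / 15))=-892080 / 589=-1514.57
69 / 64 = 1.08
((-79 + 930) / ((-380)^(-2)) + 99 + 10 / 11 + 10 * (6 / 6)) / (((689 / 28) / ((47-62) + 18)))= 113545287156 / 7579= 14981565.79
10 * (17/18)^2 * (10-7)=26.76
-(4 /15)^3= -64 /3375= -0.02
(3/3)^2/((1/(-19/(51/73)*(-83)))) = 2257.27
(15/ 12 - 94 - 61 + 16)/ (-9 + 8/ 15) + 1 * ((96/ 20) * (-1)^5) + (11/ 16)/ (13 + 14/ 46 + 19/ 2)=61281689/ 5328920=11.50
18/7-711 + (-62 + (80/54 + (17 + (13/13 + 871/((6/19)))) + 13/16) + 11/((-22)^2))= 2008.05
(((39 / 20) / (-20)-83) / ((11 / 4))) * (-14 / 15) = 28.20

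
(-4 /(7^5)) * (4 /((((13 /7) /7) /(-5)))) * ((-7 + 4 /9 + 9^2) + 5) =4400 /3087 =1.43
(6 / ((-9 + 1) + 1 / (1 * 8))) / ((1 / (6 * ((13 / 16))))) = -26 / 7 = -3.71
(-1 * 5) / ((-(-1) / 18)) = -90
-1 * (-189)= 189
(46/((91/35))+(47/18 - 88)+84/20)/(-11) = 5.77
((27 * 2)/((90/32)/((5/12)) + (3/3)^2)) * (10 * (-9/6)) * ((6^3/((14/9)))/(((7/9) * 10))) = -2834352/1519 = -1865.93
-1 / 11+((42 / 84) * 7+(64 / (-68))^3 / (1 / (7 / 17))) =5633291 / 1837462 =3.07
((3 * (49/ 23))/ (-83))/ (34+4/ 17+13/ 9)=-22491/ 10421231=-0.00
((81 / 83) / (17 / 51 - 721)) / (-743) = 243 / 133328378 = 0.00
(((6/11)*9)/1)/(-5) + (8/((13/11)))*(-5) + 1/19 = -472423/13585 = -34.78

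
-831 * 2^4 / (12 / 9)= -9972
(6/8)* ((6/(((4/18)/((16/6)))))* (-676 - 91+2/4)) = -41391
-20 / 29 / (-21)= 20 / 609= 0.03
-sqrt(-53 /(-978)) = -sqrt(51834) /978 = -0.23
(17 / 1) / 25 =17 / 25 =0.68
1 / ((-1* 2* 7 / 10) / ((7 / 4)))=-5 / 4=-1.25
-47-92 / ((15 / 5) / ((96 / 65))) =-5999 / 65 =-92.29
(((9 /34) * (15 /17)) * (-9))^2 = 1476225 /334084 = 4.42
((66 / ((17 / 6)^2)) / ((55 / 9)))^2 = 3779136 / 2088025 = 1.81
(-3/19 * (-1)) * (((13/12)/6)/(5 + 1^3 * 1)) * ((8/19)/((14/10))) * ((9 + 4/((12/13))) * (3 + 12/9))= 16900/204687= 0.08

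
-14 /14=-1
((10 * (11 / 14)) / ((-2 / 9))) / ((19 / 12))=-2970 / 133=-22.33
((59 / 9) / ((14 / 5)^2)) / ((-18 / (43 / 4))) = -63425 / 127008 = -0.50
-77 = -77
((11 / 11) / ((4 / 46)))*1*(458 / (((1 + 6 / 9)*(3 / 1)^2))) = 351.13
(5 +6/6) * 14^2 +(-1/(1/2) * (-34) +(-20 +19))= 1243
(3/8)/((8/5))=15/64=0.23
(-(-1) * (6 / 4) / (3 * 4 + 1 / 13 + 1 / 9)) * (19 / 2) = 6669 / 5704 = 1.17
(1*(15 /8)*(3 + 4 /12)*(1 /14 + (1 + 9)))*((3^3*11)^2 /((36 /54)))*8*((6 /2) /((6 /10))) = 4664050875 /14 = 333146491.07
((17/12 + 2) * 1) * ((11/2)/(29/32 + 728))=1804/69975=0.03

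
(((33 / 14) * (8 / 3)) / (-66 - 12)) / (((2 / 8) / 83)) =-7304 / 273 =-26.75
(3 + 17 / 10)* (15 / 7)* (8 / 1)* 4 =2256 / 7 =322.29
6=6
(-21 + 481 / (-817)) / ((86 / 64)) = -564416 / 35131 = -16.07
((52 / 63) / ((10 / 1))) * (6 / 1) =52 / 105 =0.50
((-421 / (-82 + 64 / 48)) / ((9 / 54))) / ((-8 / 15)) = -56835 / 968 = -58.71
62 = 62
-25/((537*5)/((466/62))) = -1165/16647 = -0.07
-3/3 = -1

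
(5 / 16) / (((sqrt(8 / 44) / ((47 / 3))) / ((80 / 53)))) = 1175 * sqrt(22) / 318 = 17.33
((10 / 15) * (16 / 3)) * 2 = 64 / 9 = 7.11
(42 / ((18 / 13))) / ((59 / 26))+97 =110.37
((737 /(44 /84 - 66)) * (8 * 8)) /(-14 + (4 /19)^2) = 16253664 /314875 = 51.62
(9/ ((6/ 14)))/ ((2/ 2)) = 21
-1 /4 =-0.25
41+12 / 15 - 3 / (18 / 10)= 602 / 15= 40.13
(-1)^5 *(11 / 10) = -1.10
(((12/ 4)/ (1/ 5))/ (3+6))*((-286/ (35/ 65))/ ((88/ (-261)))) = 73515/ 28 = 2625.54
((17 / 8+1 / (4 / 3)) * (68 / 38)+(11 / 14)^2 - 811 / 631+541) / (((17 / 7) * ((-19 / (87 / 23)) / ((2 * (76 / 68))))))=-55757666553 / 557836181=-99.95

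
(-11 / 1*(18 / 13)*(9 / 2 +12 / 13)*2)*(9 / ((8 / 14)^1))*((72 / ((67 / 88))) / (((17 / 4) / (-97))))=1080965305728 / 192491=5615666.74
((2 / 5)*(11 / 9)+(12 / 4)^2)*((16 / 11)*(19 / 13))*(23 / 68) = 746396 / 109395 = 6.82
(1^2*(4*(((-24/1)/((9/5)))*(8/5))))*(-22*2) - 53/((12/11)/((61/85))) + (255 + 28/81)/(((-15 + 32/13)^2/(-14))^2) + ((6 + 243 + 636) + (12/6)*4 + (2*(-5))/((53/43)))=4746585961537693247/1030362924590820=4606.71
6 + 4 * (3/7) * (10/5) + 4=94/7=13.43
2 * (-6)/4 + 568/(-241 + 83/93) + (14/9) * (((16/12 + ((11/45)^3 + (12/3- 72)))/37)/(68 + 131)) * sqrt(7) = -5.40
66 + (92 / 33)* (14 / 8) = 2339 / 33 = 70.88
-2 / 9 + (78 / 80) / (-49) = -4271 / 17640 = -0.24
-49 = -49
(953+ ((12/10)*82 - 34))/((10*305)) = 5087/15250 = 0.33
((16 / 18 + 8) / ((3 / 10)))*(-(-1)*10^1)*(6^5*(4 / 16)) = 576000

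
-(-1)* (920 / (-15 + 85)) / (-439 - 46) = -92 / 3395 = -0.03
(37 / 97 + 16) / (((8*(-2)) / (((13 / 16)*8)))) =-20657 / 3104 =-6.65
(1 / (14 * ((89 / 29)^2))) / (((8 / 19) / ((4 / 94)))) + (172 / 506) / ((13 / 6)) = 10810160083 / 68569308808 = 0.16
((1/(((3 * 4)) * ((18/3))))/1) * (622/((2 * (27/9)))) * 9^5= 680157/8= 85019.62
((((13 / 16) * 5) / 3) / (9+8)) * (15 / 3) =325 / 816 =0.40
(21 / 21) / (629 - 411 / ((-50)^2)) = 2500 / 1572089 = 0.00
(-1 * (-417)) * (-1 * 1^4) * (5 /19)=-2085 /19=-109.74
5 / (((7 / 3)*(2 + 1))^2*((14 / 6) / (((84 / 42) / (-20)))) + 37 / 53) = -795 / 181679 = -0.00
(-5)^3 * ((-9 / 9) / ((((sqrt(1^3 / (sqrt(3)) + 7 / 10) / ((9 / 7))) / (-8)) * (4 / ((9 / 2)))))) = -1279.80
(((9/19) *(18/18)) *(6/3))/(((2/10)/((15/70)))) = 135/133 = 1.02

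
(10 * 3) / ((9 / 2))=20 / 3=6.67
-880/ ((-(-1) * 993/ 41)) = -36080/ 993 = -36.33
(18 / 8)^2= 81 / 16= 5.06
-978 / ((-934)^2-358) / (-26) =163 / 3778658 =0.00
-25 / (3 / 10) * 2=-500 / 3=-166.67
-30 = -30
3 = 3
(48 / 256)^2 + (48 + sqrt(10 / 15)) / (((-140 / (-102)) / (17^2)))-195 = 4913 * sqrt(6) / 70 + 88809531 / 8960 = 10083.70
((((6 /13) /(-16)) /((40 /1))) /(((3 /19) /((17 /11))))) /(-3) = 323 /137280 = 0.00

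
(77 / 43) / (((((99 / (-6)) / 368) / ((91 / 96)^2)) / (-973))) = 1297243493 / 37152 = 34917.19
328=328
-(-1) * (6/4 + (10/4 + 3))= 7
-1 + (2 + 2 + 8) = 11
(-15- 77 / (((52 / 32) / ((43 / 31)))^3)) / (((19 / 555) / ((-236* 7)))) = 3774021649548780 / 1243565713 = 3034838.94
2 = 2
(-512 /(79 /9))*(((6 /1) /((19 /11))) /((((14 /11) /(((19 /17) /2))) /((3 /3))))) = -836352 /9401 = -88.96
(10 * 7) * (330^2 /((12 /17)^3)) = 520163875 /24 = 21673494.79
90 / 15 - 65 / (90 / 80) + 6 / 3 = -448 / 9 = -49.78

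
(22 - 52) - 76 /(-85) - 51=-6809 /85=-80.11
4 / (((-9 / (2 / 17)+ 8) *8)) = -1 / 137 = -0.01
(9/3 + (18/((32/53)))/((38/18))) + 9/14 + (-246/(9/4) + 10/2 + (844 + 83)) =840.43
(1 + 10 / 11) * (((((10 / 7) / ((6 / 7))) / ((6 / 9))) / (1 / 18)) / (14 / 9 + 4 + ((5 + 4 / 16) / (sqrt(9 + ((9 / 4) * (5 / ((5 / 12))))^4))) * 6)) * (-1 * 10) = -1004440500000 / 6495107069 + 160744500 * sqrt(2362) / 6495107069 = -153.44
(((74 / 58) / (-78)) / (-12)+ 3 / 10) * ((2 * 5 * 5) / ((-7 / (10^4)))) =-73037500 / 3393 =-21525.94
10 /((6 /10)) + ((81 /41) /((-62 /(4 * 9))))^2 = 87149342 /4846323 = 17.98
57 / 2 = 28.50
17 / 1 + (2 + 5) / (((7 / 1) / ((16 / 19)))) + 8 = 491 / 19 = 25.84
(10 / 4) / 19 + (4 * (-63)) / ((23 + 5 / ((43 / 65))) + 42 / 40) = -2699815 / 344318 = -7.84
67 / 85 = 0.79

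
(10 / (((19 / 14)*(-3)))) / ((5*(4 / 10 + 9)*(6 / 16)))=-1120 / 8037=-0.14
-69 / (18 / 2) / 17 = -23 / 51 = -0.45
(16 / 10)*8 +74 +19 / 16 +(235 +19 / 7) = 182393 / 560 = 325.70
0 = 0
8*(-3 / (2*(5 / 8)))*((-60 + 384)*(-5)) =31104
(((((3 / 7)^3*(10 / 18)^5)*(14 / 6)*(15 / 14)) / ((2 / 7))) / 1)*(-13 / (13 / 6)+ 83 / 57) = -578125 / 3490452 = -0.17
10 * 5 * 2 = 100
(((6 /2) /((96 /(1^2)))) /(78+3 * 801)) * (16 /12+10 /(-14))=13 /1667232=0.00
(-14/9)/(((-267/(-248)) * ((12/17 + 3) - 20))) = 59024/665631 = 0.09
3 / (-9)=-1 / 3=-0.33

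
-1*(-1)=1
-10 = -10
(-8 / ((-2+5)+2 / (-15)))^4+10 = 70.65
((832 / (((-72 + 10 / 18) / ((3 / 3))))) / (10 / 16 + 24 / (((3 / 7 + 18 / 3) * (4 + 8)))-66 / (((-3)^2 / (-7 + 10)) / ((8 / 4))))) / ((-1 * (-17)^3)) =2695680 / 48974891677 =0.00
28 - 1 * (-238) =266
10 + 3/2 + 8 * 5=103/2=51.50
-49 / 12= -4.08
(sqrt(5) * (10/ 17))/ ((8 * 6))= 5 * sqrt(5)/ 408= 0.03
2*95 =190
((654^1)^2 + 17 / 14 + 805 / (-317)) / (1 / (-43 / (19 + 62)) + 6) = 81622502261 / 785526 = 103908.08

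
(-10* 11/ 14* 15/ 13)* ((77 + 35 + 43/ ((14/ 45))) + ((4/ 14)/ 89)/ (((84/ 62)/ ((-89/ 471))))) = -9528230525/ 4200378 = -2268.42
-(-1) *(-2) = -2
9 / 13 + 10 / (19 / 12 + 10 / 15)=601 / 117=5.14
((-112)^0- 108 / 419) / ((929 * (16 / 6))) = 933 / 3114008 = 0.00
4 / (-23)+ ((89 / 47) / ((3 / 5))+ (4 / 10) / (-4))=2.88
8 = 8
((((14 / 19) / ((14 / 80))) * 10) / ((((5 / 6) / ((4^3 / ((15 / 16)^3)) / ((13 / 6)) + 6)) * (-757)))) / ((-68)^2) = -2448152 / 4052769825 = -0.00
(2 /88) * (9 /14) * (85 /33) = 255 /6776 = 0.04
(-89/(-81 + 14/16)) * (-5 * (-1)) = 3560/641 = 5.55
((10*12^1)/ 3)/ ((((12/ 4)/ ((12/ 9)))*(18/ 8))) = 640/ 81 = 7.90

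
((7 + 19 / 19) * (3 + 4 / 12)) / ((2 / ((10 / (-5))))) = -80 / 3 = -26.67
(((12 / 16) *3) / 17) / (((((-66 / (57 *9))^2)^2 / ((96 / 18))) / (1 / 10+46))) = 1182514900023 / 9955880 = 118775.53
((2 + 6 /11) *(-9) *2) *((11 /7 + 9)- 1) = -4824 /11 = -438.55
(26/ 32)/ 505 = 13/ 8080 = 0.00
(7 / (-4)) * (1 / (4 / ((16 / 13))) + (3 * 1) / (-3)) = 63 / 52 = 1.21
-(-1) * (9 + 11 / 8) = 83 / 8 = 10.38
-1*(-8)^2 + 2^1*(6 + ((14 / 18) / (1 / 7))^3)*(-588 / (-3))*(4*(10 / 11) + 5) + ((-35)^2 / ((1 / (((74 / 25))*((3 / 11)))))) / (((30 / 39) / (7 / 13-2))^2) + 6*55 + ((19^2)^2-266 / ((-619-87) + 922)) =561993132157 / 801900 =700826.95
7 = 7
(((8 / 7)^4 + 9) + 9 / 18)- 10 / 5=44207 / 4802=9.21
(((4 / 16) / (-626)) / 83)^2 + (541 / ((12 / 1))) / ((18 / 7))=20447026128563 / 1166241786048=17.53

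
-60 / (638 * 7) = -30 / 2233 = -0.01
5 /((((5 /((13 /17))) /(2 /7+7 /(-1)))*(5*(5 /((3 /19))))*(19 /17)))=-1833 /63175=-0.03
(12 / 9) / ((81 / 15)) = 20 / 81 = 0.25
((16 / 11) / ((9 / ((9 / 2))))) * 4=32 / 11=2.91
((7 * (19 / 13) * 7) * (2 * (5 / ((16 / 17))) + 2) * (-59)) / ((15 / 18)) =-16643487 / 260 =-64013.41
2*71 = 142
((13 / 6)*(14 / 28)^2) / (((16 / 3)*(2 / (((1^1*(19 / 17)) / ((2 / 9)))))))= 2223 / 8704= 0.26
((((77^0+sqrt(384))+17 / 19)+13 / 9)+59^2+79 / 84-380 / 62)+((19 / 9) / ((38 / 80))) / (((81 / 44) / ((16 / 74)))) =8 * sqrt(6)+1547893104253 / 444838716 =3499.27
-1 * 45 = -45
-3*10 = -30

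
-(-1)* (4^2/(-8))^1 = -2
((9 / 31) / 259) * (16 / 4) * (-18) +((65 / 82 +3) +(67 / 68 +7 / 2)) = 183494667 / 22384852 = 8.20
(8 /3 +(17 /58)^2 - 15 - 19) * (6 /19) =-315349 /31958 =-9.87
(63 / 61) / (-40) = -63 / 2440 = -0.03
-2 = -2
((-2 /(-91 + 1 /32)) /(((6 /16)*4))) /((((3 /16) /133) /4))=1089536 /26199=41.59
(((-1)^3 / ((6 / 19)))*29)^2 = 303601 / 36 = 8433.36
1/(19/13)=13/19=0.68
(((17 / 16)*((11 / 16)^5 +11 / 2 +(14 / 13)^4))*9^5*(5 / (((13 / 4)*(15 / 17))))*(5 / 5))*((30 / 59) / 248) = 17884114533235947375 / 11393321771466752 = 1569.70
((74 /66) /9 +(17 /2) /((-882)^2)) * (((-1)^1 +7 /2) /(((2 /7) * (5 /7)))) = 2132275 /1397088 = 1.53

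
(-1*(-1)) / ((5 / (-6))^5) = -7776 / 3125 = -2.49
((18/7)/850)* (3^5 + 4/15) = 10947/14875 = 0.74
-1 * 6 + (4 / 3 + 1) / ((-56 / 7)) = -151 / 24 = -6.29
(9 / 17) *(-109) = -981 / 17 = -57.71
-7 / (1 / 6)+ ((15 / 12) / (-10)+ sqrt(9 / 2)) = -337 / 8+ 3 * sqrt(2) / 2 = -40.00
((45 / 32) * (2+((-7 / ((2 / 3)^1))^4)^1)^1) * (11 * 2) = 96283935 / 256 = 376109.12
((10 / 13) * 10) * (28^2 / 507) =78400 / 6591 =11.90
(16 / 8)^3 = 8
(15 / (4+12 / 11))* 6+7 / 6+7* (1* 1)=2171 / 84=25.85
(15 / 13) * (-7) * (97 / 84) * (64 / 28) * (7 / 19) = -1940 / 247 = -7.85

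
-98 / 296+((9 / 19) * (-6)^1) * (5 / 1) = -40891 / 2812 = -14.54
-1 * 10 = -10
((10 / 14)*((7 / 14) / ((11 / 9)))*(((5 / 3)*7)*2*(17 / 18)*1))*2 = 425 / 33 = 12.88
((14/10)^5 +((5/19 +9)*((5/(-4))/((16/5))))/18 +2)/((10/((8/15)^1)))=30682601/80156250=0.38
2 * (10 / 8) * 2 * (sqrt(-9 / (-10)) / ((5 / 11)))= 33 * sqrt(10) / 10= 10.44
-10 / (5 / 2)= -4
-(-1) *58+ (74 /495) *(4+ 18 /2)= 29672 /495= 59.94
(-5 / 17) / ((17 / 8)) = -40 / 289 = -0.14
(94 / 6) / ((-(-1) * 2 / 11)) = 517 / 6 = 86.17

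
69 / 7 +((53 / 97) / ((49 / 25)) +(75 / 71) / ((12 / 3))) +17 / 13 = 205447451 / 17548076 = 11.71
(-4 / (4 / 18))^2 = 324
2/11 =0.18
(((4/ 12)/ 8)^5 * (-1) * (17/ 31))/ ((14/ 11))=-187/ 3455778816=-0.00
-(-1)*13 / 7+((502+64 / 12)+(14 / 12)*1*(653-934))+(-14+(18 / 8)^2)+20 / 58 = 561139 / 3248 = 172.76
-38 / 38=-1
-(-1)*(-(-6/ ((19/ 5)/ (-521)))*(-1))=15630/ 19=822.63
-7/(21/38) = -38/3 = -12.67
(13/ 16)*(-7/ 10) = -0.57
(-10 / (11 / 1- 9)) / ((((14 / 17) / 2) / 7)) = -85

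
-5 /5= -1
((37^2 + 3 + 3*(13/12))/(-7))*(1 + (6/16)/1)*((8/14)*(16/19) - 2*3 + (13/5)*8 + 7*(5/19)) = -689038757/148960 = -4625.66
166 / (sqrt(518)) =83 * sqrt(518) / 259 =7.29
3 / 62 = 0.05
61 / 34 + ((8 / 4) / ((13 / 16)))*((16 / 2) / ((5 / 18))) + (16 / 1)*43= 1681117 / 2210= 760.69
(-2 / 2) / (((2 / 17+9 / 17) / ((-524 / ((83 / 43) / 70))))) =26813080 / 913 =29368.11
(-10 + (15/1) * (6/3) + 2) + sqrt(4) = 24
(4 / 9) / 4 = 0.11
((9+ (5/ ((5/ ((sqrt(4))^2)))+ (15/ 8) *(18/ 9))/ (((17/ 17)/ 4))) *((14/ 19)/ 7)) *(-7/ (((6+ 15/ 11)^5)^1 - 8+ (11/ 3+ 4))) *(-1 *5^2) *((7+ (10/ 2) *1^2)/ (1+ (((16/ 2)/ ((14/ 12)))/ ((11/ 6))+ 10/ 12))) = 187502016240/ 2558824505183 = 0.07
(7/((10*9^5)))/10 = 7/5904900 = 0.00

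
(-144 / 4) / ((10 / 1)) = -18 / 5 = -3.60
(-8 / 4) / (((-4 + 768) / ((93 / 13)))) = -93 / 4966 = -0.02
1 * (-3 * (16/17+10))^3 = -173741112/4913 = -35363.55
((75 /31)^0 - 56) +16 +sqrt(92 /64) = -39 +sqrt(23) /4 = -37.80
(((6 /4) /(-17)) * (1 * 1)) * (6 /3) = -3 /17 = -0.18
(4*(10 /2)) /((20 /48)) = 48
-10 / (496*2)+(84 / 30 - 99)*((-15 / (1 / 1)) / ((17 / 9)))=6441467 / 8432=763.93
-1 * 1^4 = -1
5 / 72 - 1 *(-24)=1733 / 72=24.07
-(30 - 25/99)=-29.75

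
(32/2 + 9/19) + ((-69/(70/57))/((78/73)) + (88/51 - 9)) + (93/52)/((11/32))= -740708957/19399380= -38.18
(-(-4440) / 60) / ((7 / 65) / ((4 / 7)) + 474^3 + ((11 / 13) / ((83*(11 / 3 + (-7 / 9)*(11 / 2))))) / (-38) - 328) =30341480 / 43665529359373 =0.00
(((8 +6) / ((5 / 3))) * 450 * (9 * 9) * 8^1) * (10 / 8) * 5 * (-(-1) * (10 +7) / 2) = 130126500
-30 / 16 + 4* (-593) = -18991 / 8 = -2373.88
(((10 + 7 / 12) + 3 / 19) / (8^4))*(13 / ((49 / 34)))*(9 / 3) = 541229 / 7626752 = 0.07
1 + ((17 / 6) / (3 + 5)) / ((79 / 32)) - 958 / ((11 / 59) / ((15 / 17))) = -200885033 / 44319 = -4532.71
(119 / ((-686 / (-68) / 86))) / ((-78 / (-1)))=24854 / 1911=13.01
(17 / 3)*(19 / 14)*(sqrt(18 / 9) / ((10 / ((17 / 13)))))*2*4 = 10982*sqrt(2) / 1365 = 11.38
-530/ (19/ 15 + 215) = -3975/ 1622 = -2.45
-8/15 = -0.53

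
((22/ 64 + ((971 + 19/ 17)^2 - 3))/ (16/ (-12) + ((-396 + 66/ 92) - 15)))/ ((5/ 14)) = -4221155831361/ 656642680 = -6428.39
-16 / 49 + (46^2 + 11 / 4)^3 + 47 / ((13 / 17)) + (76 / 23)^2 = 205122937977164551 / 21566272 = 9511284007.60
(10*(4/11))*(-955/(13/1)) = -38200/143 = -267.13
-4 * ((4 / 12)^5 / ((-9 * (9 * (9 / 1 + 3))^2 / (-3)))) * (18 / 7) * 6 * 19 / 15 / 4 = -19 / 8266860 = -0.00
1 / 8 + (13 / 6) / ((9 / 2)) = 131 / 216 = 0.61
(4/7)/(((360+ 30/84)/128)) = 1024/5045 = 0.20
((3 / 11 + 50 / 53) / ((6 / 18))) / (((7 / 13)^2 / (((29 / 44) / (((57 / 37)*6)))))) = 128567933 / 143292072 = 0.90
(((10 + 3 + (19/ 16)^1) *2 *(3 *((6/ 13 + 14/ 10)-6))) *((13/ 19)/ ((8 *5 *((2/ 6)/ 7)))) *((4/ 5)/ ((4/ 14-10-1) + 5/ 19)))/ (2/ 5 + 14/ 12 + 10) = 80786349/ 96466000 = 0.84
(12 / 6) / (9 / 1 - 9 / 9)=1 / 4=0.25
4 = 4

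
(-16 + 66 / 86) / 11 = -655 / 473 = -1.38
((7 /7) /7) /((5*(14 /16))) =8 /245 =0.03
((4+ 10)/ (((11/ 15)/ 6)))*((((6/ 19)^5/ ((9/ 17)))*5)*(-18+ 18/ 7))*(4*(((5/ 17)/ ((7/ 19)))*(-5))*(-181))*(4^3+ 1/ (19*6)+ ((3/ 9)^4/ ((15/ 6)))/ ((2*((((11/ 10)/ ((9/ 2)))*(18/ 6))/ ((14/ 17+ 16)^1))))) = -31454643012480000/ 3241213591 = -9704588.15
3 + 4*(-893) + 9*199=-1778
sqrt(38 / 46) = sqrt(437) / 23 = 0.91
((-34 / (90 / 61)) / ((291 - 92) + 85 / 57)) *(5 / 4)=-19703 / 137136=-0.14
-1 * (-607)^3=223648543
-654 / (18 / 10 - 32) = 21.66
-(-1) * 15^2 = 225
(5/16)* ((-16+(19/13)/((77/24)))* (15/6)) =-48625/4004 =-12.14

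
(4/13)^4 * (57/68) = 3648/485537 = 0.01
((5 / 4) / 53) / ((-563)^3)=-5 / 37832151964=-0.00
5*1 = 5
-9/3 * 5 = -15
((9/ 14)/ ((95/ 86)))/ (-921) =-129/ 204155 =-0.00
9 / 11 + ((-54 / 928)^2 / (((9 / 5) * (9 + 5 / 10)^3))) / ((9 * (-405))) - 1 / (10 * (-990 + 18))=2018738985431 / 2467037437920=0.82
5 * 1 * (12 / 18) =10 / 3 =3.33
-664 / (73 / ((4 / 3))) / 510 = -1328 / 55845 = -0.02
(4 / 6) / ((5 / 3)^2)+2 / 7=92 / 175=0.53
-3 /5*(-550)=330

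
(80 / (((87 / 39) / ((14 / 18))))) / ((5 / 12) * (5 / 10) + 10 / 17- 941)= -990080 / 33373461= -0.03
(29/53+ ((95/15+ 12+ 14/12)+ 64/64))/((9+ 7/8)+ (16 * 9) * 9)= 8924/553691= 0.02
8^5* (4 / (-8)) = -16384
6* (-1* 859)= -5154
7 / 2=3.50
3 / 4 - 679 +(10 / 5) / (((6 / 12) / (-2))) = -2745 / 4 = -686.25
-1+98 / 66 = 0.48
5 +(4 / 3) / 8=31 / 6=5.17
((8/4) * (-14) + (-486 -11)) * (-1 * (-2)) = -1050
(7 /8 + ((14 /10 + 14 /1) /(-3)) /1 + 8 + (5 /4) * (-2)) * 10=12.42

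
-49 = -49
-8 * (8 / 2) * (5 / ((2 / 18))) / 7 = -1440 / 7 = -205.71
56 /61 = 0.92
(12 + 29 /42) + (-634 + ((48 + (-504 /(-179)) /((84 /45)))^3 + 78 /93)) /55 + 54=928824994341787 /410707625790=2261.52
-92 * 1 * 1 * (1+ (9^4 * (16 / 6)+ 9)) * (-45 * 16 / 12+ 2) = 93412016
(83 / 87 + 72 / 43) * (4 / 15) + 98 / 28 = 4.20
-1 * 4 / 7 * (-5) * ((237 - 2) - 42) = 551.43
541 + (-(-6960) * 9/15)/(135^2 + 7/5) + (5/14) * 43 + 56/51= 9071885089/16267062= 557.68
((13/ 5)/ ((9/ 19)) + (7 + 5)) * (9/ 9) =787/ 45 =17.49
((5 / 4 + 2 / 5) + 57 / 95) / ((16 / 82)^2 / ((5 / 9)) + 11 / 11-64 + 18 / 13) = -109265 / 2988852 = -0.04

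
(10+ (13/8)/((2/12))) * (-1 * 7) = -553/4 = -138.25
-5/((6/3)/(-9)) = 45/2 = 22.50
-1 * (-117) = 117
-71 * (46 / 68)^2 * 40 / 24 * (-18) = 563385 / 578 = 974.71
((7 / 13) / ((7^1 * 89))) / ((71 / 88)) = 88 / 82147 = 0.00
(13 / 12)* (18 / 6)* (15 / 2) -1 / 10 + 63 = 3491 / 40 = 87.28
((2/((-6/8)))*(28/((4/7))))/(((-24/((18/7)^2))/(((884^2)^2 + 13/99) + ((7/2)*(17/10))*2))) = 1209133490297102/55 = 21984245278129.13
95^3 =857375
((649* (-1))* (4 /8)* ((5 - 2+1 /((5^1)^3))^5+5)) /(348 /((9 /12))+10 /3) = -14929138610761947 /85571289062500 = -174.46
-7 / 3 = -2.33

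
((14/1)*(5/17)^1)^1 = 70/17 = 4.12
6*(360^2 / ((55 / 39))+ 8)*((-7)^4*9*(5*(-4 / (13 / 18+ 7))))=-47187376225920 / 1529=-30861593345.93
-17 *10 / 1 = -170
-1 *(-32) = 32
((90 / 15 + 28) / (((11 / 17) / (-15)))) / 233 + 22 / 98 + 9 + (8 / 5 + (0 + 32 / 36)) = 47079814 / 5651415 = 8.33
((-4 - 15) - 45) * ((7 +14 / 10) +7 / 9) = -587.38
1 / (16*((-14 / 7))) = -1 / 32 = -0.03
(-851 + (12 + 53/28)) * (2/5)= -23439/70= -334.84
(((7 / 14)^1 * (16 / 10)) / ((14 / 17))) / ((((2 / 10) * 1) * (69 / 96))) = 1088 / 161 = 6.76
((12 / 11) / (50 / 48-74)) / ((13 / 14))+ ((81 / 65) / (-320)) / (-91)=-0.02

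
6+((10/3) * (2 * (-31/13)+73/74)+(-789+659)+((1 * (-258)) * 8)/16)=-265.61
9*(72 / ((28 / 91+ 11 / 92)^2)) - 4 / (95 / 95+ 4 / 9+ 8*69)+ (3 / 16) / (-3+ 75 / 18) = 36937089519003 / 10405149608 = 3549.89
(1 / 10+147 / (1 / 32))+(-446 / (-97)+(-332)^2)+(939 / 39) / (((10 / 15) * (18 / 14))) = 2174483299 / 18915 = 114960.79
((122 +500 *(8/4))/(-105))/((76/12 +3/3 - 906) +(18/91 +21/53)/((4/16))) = 35139/2947370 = 0.01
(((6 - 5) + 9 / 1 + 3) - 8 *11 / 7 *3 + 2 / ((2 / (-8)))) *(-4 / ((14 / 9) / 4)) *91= 214344 / 7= 30620.57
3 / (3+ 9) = 1 / 4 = 0.25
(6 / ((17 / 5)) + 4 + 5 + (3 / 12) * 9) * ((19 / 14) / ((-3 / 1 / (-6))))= 16815 / 476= 35.33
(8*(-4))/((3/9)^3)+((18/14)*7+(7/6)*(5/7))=-5125/6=-854.17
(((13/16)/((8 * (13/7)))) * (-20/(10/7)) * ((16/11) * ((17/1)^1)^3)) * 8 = -481474/11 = -43770.36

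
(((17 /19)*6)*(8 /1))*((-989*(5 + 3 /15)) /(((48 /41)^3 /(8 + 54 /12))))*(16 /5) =-15063994049 /2736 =-5505845.78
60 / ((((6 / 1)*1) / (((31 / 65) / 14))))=31 / 91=0.34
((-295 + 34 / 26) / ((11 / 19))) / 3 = -72542 / 429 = -169.10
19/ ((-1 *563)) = -19/ 563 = -0.03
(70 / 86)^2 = 1225 / 1849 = 0.66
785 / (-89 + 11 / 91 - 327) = -14287 / 7569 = -1.89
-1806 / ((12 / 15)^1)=-4515 / 2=-2257.50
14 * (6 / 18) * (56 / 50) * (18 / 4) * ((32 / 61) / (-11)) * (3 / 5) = -56448 / 83875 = -0.67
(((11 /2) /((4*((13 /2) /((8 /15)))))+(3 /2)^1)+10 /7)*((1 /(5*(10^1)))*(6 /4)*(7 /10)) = 8303 /130000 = 0.06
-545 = -545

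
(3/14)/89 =3/1246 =0.00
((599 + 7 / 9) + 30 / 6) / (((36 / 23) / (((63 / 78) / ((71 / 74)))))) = 32423951 / 99684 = 325.27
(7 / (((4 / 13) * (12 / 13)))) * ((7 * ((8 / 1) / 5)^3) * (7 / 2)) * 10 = 1854944 / 75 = 24732.59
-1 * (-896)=896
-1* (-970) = 970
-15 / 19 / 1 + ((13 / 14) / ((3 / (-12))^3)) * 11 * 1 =-654.50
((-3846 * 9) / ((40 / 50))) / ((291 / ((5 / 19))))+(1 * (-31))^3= -109953851 / 3686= -29830.13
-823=-823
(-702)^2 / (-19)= -492804 / 19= -25937.05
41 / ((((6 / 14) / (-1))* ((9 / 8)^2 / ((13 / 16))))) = -14924 / 243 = -61.42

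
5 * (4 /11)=20 /11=1.82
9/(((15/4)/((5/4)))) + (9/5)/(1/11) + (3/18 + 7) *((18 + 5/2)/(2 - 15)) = 8969/780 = 11.50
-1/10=-0.10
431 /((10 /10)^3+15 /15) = 431 /2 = 215.50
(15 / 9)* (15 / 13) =25 / 13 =1.92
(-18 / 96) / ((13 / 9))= -27 / 208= -0.13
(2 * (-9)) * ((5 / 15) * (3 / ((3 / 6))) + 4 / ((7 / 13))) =-1188 / 7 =-169.71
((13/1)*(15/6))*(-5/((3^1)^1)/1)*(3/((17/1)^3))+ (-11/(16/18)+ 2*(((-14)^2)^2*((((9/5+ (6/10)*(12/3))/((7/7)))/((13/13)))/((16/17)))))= 67376959021/196520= 342850.39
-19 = -19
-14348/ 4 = -3587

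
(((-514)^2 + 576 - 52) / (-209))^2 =70076678400 / 43681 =1604282.83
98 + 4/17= 1670/17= 98.24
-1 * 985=-985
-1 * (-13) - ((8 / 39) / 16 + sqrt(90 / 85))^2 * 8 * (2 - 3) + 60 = 8 * sqrt(34) / 221 + 2106619 / 25857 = 81.68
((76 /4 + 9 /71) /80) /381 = 679 /1082040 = 0.00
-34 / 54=-17 / 27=-0.63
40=40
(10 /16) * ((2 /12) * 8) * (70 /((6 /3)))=175 /6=29.17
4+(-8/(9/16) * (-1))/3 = 236/27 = 8.74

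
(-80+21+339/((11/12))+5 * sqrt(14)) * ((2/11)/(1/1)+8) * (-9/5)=-553878/121 - 810 * sqrt(14)/11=-4853.03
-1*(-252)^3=16003008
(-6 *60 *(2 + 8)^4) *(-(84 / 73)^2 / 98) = 259200000 / 5329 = 48639.52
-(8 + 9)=-17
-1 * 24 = -24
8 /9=0.89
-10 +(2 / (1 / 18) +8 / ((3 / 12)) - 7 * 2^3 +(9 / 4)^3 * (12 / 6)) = 793 / 32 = 24.78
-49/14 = -7/2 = -3.50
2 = 2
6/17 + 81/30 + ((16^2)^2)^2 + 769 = 730144571569/170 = 4294968068.05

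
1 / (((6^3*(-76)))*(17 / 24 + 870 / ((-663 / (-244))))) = -221 / 1164165948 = -0.00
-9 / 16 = -0.56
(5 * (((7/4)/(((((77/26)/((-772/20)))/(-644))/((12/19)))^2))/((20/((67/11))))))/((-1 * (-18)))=49978108517792/12012275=4160586.44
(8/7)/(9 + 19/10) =80/763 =0.10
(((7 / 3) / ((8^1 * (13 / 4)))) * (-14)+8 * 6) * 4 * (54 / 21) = 43752 / 91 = 480.79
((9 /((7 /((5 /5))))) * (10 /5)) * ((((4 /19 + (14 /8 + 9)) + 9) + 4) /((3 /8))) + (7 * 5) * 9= 63747 /133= 479.30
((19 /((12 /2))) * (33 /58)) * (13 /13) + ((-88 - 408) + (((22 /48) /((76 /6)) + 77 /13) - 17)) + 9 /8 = -57775499 /114608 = -504.11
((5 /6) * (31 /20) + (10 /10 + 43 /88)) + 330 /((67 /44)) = 219.50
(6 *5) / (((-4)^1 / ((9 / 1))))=-135 / 2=-67.50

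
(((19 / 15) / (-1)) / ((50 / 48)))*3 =-456 / 125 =-3.65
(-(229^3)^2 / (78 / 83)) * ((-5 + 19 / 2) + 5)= -227428343096944817 / 156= -1457873994211184.72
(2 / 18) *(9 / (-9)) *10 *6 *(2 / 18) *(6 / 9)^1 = -40 / 81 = -0.49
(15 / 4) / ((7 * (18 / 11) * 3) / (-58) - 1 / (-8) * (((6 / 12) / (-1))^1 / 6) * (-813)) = 38280 / 80401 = 0.48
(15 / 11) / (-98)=-15 / 1078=-0.01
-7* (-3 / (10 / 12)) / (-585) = -14 / 325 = -0.04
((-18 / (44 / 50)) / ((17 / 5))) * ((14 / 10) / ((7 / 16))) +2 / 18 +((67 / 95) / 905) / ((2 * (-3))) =-5539062937 / 289391850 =-19.14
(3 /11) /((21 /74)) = 74 /77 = 0.96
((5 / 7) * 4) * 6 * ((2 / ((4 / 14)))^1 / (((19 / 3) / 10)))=3600 / 19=189.47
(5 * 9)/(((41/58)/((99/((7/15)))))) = 3875850/287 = 13504.70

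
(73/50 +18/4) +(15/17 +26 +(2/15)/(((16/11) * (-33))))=32.84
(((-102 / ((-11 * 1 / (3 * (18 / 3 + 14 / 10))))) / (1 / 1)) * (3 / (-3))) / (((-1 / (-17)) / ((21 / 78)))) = -673659 / 715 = -942.18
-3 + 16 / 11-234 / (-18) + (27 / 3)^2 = 1017 / 11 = 92.45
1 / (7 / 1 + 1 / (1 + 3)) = 4 / 29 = 0.14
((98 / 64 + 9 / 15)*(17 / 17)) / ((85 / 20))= 341 / 680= 0.50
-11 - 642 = -653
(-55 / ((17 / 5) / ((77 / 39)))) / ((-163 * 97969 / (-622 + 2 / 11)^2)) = 2729160000 / 3529137287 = 0.77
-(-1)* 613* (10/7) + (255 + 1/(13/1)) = 102902/91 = 1130.79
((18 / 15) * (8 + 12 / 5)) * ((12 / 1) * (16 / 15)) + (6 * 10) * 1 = 27468 / 125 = 219.74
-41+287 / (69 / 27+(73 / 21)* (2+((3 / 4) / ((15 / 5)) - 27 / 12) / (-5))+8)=-153668 / 5953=-25.81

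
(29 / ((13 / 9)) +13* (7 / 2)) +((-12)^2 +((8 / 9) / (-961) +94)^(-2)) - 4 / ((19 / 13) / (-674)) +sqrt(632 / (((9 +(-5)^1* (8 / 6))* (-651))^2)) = 2* sqrt(158) / 1519 +335367098873760205 / 163258539756988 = 2054.23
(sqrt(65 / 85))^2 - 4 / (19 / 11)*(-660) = 493927 / 323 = 1529.19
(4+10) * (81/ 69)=378/ 23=16.43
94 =94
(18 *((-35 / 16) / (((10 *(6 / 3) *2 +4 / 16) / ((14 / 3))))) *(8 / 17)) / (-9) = 280 / 1173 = 0.24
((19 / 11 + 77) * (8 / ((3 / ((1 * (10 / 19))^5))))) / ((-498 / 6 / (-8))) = 5542400000 / 6782035161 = 0.82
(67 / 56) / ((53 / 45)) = 1.02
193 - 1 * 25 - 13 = 155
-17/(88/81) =-15.65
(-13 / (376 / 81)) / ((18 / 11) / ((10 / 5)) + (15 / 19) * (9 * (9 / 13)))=-317889 / 651232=-0.49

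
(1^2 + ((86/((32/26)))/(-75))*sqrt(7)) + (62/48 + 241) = 5839/24 - 559*sqrt(7)/600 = 240.83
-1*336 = -336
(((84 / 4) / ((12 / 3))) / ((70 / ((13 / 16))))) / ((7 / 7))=39 / 640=0.06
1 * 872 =872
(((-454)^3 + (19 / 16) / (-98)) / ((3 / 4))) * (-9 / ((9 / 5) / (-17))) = -10605355254.71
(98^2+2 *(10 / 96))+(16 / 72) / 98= 33883655 / 3528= 9604.21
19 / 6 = 3.17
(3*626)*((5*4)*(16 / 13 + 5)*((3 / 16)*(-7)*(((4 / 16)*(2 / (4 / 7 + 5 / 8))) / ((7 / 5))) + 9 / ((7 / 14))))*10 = 2760941700 / 67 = 41208085.07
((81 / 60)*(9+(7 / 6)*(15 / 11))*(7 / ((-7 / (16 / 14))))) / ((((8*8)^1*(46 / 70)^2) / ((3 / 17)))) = -0.10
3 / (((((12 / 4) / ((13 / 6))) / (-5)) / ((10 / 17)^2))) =-3250 / 867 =-3.75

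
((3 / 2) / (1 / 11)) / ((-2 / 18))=-297 / 2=-148.50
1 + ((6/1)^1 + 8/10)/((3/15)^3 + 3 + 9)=2351/1501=1.57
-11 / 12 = -0.92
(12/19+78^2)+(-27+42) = 115893/19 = 6099.63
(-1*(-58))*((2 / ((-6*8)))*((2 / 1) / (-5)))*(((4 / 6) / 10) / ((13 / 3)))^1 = 29 / 1950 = 0.01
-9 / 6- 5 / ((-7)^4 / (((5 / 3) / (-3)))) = -64777 / 43218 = -1.50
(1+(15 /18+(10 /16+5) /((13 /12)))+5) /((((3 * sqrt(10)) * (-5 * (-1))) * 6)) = 469 * sqrt(10) /35100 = 0.04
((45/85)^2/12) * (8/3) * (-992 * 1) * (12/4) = -53568/289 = -185.36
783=783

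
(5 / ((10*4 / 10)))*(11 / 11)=5 / 4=1.25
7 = 7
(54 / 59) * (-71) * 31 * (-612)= 1232858.44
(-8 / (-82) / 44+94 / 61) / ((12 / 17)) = 721735 / 330132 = 2.19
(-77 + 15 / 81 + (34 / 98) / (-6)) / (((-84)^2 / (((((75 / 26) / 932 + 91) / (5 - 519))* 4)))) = 448546061735 / 58135418070912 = 0.01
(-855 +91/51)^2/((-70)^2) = 473367049/3186225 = 148.57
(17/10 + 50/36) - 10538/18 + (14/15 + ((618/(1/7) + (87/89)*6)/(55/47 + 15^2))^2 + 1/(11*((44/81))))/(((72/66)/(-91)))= -31274.91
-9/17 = -0.53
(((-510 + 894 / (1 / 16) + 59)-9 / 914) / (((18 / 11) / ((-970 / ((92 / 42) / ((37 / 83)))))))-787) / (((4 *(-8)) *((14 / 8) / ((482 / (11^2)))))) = 4218377334138697 / 35468822928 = 118931.98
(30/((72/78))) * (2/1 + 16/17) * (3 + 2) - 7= 8006/17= 470.94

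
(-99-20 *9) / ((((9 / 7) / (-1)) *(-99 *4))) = -217 / 396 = -0.55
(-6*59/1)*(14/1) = -4956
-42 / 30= -7 / 5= -1.40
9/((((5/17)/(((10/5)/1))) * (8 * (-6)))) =-51/40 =-1.28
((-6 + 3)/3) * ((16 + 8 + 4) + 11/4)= -123/4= -30.75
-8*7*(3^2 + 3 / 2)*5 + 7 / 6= -17633 / 6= -2938.83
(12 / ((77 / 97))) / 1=1164 / 77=15.12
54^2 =2916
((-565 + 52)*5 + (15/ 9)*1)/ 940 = -769/ 282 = -2.73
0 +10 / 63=10 / 63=0.16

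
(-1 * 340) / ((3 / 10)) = -3400 / 3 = -1133.33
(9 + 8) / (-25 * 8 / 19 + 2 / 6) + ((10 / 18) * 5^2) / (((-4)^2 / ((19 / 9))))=124051 / 752976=0.16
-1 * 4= -4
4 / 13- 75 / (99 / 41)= -13193 / 429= -30.75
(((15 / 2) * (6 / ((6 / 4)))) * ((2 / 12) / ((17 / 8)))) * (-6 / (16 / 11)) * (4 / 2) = -330 / 17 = -19.41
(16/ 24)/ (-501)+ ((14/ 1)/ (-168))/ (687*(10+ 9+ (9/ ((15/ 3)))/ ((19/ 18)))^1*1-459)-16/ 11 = -3815399705/ 2620678896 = -1.46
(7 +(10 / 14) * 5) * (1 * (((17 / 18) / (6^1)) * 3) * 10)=3145 / 63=49.92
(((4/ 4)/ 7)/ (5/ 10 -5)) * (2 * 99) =-44/ 7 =-6.29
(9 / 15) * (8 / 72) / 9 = 1 / 135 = 0.01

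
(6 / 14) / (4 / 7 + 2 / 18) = 27 / 43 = 0.63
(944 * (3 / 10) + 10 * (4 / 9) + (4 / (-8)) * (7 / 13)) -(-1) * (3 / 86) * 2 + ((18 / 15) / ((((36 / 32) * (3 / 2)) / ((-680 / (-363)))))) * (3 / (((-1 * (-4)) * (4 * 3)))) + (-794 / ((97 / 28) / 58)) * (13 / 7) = -24400.14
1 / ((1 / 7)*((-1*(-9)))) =7 / 9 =0.78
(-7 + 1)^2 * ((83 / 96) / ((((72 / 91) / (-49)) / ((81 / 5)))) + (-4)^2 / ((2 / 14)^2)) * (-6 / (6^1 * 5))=960939 / 1600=600.59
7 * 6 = 42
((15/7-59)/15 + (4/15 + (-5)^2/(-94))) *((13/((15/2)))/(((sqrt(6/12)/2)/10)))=-389012 *sqrt(2)/2961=-185.80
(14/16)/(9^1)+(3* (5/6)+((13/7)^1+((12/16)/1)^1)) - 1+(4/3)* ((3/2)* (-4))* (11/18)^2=5519/4536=1.22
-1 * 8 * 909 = -7272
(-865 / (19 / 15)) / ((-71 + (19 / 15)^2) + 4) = 2919375 / 279566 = 10.44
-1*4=-4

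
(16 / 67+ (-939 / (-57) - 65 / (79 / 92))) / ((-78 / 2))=5931815 / 3922113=1.51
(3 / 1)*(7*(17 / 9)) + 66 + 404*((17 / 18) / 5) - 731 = -24706 / 45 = -549.02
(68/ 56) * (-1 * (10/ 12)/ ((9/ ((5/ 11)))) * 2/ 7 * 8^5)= -6963200/ 14553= -478.47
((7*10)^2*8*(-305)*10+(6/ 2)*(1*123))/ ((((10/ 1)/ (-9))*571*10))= 1076036679/ 57100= 18844.78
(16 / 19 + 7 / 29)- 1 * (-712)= 392909 / 551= 713.08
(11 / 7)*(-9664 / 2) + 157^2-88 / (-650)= 38802383 / 2275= 17055.99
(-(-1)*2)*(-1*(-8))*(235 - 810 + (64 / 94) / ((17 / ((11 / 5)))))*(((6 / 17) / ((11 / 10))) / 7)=-440980416 / 1045891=-421.63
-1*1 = -1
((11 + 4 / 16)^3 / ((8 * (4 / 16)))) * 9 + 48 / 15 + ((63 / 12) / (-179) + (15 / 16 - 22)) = 731962187 / 114560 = 6389.33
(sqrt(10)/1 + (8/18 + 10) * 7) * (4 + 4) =8 * sqrt(10) + 5264/9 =610.19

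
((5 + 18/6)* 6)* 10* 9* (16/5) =13824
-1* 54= -54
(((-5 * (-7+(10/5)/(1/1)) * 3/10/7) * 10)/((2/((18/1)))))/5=135/7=19.29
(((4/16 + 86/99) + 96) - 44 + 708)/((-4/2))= -301403/792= -380.56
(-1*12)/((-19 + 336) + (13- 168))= -2/27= -0.07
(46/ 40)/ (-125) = -23/ 2500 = -0.01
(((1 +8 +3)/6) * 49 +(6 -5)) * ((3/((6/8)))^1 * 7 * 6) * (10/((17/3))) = 498960/17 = 29350.59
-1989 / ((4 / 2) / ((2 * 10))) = -19890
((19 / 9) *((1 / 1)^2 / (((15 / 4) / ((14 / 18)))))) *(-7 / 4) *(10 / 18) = -931 / 2187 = -0.43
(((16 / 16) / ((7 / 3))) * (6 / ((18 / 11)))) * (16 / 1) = 176 / 7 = 25.14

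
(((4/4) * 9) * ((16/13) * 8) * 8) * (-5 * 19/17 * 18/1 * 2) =-142618.64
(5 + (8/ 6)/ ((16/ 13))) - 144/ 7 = -1217/ 84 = -14.49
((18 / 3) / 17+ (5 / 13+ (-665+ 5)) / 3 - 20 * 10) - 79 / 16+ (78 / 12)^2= -4054445 / 10608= -382.21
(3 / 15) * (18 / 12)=3 / 10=0.30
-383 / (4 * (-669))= 383 / 2676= 0.14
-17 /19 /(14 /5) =-85 /266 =-0.32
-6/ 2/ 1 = -3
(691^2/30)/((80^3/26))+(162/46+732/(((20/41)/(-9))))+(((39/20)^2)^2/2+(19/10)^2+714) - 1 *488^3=-20530345799439349/176640000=-116227048.23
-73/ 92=-0.79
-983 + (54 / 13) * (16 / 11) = -139705 / 143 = -976.96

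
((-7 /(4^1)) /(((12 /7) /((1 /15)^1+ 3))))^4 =1613227676641 /16796160000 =96.05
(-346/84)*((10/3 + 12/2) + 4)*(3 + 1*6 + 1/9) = -283720/567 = -500.39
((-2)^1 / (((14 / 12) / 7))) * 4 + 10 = -38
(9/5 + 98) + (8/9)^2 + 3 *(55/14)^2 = 11660219/79380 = 146.89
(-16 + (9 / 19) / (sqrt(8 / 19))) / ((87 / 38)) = -608 / 87 + 3 * sqrt(38) / 58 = -6.67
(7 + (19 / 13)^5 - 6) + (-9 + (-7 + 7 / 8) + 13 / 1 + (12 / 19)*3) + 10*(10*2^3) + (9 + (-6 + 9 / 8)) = 5725229730 / 7054567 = 811.56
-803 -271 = -1074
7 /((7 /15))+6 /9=47 /3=15.67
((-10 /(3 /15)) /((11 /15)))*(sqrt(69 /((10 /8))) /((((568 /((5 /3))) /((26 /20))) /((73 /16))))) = -23725*sqrt(345) /49984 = -8.82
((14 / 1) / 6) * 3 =7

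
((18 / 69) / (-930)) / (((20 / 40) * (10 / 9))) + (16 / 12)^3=1140557 / 481275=2.37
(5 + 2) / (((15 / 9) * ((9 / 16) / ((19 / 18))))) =1064 / 135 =7.88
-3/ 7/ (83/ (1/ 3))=-0.00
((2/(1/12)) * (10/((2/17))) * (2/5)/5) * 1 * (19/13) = 15504/65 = 238.52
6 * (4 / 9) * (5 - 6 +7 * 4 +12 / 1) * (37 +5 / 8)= 3913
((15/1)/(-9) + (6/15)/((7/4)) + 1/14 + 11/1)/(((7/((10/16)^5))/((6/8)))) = 180625/1835008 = 0.10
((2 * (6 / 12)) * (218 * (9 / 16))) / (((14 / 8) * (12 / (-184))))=-7521 / 7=-1074.43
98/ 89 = 1.10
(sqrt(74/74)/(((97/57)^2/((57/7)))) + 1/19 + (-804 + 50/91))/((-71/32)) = 59538578304/165005633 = 360.83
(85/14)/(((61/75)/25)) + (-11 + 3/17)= 2552239/14518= 175.80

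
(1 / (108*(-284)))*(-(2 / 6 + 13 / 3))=7 / 46008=0.00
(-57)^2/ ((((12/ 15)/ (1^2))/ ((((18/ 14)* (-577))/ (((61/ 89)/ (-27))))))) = 202717764855/ 1708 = 118687215.96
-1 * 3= -3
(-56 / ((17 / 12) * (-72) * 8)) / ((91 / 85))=5 / 78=0.06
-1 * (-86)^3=636056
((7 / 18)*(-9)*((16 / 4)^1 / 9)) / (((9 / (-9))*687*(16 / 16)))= 14 / 6183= 0.00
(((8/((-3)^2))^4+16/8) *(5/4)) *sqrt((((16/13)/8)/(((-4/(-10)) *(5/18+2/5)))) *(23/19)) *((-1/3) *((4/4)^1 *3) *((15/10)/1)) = -215225 *sqrt(693082)/43935372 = -4.08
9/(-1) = -9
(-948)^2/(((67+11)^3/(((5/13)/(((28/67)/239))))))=499685665/1199562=416.56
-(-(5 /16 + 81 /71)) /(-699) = -1651 /794064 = -0.00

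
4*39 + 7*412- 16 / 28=21276 / 7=3039.43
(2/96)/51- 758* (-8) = 14844673/2448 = 6064.00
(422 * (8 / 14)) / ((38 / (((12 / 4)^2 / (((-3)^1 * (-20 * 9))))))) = 211 / 1995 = 0.11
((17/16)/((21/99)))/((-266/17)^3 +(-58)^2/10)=-4593655/3204761056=-0.00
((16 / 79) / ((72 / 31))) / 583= 62 / 414513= 0.00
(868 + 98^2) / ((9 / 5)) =52360 / 9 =5817.78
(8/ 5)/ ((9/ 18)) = 16/ 5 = 3.20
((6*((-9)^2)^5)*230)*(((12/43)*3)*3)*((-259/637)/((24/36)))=-28841704265439720/3913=-7370739653830.75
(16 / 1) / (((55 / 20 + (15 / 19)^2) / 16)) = 369664 / 4871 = 75.89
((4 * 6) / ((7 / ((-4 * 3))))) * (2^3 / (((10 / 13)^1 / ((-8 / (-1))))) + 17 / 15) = -24288 / 7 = -3469.71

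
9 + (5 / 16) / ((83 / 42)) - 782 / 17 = -24463 / 664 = -36.84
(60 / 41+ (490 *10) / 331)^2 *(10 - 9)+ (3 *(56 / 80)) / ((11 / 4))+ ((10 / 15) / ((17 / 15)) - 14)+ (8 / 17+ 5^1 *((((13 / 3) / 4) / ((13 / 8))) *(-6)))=40026204030474 / 172200858335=232.44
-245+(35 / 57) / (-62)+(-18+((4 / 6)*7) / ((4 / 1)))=-462677 / 1767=-261.84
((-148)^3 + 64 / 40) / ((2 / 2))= -16208952 / 5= -3241790.40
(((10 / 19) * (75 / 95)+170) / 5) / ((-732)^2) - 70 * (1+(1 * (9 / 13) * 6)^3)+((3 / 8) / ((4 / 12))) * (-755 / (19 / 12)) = -298728507275569 / 53121390426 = -5623.51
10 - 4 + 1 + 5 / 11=7.45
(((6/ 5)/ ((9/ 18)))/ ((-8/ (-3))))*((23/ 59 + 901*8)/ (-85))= -765531/ 10030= -76.32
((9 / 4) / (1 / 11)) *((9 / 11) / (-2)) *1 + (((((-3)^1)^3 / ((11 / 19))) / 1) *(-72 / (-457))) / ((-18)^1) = -390771 / 40216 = -9.72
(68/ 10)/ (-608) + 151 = 229503/ 1520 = 150.99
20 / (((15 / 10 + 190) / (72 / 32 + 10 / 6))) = 470 / 1149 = 0.41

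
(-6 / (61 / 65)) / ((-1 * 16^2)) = 195 / 7808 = 0.02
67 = 67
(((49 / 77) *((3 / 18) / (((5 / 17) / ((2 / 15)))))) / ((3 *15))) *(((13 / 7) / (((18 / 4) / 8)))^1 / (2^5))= 221 / 2004750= 0.00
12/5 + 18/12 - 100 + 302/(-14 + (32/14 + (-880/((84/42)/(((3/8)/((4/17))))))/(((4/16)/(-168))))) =-1584965769/16492990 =-96.10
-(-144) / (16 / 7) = 63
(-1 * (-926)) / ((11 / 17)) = 15742 / 11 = 1431.09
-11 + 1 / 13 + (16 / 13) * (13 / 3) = -5.59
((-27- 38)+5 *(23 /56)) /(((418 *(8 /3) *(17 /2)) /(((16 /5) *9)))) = -19035 /99484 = -0.19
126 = 126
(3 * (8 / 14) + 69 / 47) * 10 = 10470 / 329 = 31.82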